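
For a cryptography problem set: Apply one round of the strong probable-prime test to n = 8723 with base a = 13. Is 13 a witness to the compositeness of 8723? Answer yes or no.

n − 1 = 8722 = 2^1 · 4361, so s = 1 and d = 4361.
Repeated squaring mod 8723: 13^1 ≡ 13, 13^2 ≡ 169, 13^4 ≡ 2392, 13^8 ≡ 8099, 13^16 ≡ 5564, 13^32 ≡ 169, 13^64 ≡ 2392, 13^128 ≡ 8099, 13^256 ≡ 5564, 13^512 ≡ 169, 13^1024 ≡ 2392, 13^2048 ≡ 8099, 13^4096 ≡ 5564.
4361 = 4096 + 256 + 8 + 1, so 13^4361 ≡ 5564·5564·8099·13 ≡ 7306 (mod 8723).
x_0 = 13^4361 mod 8723 = 7306.
x_0 ∉ {1, 8722} and s = 1, so 13 is a Miller–Rabin witness and 8723 is composite.

yes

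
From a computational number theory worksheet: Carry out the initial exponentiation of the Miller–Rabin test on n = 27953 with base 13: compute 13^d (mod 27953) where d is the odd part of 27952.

n − 1 = 27952 = 2^4 · 1747, so s = 4 and d = 1747.
13^1747 mod 27953 = 24438.

24438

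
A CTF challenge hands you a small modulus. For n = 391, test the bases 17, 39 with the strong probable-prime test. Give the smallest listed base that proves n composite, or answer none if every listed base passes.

17

n − 1 = 390 = 2^1 · 195, so s = 1 and d = 195.
Base 17: x_0 = 17^195 mod 391 = 51. x_0 ∉ {1, 390} and s = 1, so 17 is a Miller–Rabin witness and 391 is composite.
Base 39: x_0 = 39^195 mod 391 = 380. x_0 ∉ {1, 390} and s = 1, so 39 is a Miller–Rabin witness and 391 is composite.
The smallest witness among the given bases is 17.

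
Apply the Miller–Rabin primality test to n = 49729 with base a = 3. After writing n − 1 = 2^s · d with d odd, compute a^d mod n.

n − 1 = 49728 = 2^6 · 777, so s = 6 and d = 777.
Repeated squaring mod 49729: 3^1 ≡ 3, 3^2 ≡ 9, 3^4 ≡ 81, 3^8 ≡ 6561, 3^16 ≡ 31136, 3^32 ≡ 33370, 3^64 ≡ 25132, 3^128 ≡ 9395, 3^256 ≡ 46779, 3^512 ≡ 49654.
777 = 512 + 256 + 8 + 1, so 3^777 ≡ 49654·46779·6561·3 ≡ 45491 (mod 49729).

45491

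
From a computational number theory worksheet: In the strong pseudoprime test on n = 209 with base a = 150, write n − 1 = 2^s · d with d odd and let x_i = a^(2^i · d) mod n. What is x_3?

n − 1 = 208 = 2^4 · 13, so s = 4 and d = 13.
By repeated squaring, 150^13 ≡ 35 (mod 209).
x_0 = 35.
x_1 = 35^2 mod 209 = 180.
x_2 = 180^2 mod 209 = 5.
x_3 = 5^2 mod 209 = 25.

25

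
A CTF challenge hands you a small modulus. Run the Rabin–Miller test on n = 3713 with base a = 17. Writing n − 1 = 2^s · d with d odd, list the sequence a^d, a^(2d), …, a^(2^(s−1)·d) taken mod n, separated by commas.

1753, 2358, 1803, 1934, 1365, 3012, 1285

n − 1 = 3712 = 2^7 · 29, so s = 7 and d = 29.
x_0 = 17^29 mod 3713 = 1753.
x_1 = 1753^2 mod 3713 = 2358.
x_2 = 2358^2 mod 3713 = 1803.
x_3 = 1803^2 mod 3713 = 1934.
x_4 = 1934^2 mod 3713 = 1365.
x_5 = 1365^2 mod 3713 = 3012.
x_6 = 3012^2 mod 3713 = 1285.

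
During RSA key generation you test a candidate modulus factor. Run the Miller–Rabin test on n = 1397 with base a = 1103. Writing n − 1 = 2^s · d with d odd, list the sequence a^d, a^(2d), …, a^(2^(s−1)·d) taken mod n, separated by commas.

752, 1116

n − 1 = 1396 = 2^2 · 349, so s = 2 and d = 349.
x_0 = 1103^349 mod 1397 = 752.
x_1 = 752^2 mod 1397 = 1116.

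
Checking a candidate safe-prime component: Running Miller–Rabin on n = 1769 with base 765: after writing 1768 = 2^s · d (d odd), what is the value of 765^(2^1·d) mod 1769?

1028

n − 1 = 1768 = 2^3 · 221, so s = 3 and d = 221.
x_0 = 765^221 mod 1769 = 338.
x_1 = 338^2 mod 1769 = 1028.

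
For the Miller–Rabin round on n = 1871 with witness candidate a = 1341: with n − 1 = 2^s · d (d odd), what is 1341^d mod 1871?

n − 1 = 1870 = 2^1 · 935, so s = 1 and d = 935.
1341^935 mod 1871 = 1870.

1870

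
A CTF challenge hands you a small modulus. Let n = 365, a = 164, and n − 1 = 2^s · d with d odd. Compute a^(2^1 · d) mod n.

n − 1 = 364 = 2^2 · 91, so s = 2 and d = 91.
x_0 = 164^91 mod 365 = 164.
x_1 = 164^2 mod 365 = 251.

251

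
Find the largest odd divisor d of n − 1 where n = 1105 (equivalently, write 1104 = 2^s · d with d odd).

Halving: 1104 → 552 → 276 → 138 → 69; 69 is odd.
So 1104 = 2^4 · 69.

69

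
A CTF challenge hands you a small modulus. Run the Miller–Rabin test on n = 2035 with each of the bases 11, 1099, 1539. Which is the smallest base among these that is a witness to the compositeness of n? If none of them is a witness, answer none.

n − 1 = 2034 = 2^1 · 1017, so s = 1 and d = 1017.
Base 11: x_0 = 11^1017 mod 2035 = 1331. x_0 ∉ {1, 2034} and s = 1, so 11 is a Miller–Rabin witness and 2035 is composite.
Base 1099: x_0 = 1099^1017 mod 2035 = 1814. x_0 ∉ {1, 2034} and s = 1, so 1099 is a Miller–Rabin witness and 2035 is composite.
Base 1539: x_0 = 1539^1017 mod 2035 = 1264. x_0 ∉ {1, 2034} and s = 1, so 1539 is a Miller–Rabin witness and 2035 is composite.
The smallest witness among the given bases is 11.

11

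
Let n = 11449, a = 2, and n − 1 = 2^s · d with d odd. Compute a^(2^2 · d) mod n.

n − 1 = 11448 = 2^3 · 1431, so s = 3 and d = 1431.
Repeated squaring mod 11449: 2^1 ≡ 2, 2^2 ≡ 4, 2^4 ≡ 16, 2^8 ≡ 256, 2^16 ≡ 8291, 2^32 ≡ 885, 2^64 ≡ 4693, 2^128 ≡ 7822, 2^256 ≡ 228, 2^512 ≡ 6188, 2^1024 ≡ 5888.
1431 = 1024 + 256 + 128 + 16 + 4 + 2 + 1, so 2^1431 ≡ 5888·228·7822·8291·16·4·2 ≡ 9843 (mod 11449).
x_0 = 9843.
x_1 = 9843^2 mod 11449 = 3211.
x_2 = 3211^2 mod 11449 = 6421.

6421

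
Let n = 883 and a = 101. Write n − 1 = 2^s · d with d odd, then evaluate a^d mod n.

n − 1 = 882 = 2^1 · 441, so s = 1 and d = 441.
101^441 mod 883 = 882.

882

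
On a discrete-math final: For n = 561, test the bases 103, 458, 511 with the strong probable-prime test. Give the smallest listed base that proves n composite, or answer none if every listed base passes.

n − 1 = 560 = 2^4 · 35, so s = 4 and d = 35.
Base 103: x_0 = 103^35 mod 561 = 1. x_0 = 1, so 103 is not a witness.
Base 458: x_0 = 458^35 mod 561 = 560. x_0 = 560 ≡ −1, so 458 is not a witness.
Base 511: x_0 = 511^35 mod 561 = 1. x_0 = 1, so 511 is not a witness.
No listed base is a witness for 561.

none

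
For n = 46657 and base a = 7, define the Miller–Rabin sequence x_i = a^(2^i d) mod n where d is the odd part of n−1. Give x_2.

42810

n − 1 = 46656 = 2^6 · 729, so s = 6 and d = 729.
x_0 = 7^729 mod 46657 = 31858.
x_1 = 31858^2 mod 46657 = 2443.
x_2 = 2443^2 mod 46657 = 42810.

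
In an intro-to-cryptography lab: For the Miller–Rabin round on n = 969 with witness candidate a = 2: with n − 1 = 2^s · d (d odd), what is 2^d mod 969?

155

n − 1 = 968 = 2^3 · 121, so s = 3 and d = 121.
Repeated squaring mod 969: 2^1 ≡ 2, 2^2 ≡ 4, 2^4 ≡ 16, 2^8 ≡ 256, 2^16 ≡ 613, 2^32 ≡ 766, 2^64 ≡ 511.
121 = 64 + 32 + 16 + 8 + 1, so 2^121 ≡ 511·766·613·256·2 ≡ 155 (mod 969).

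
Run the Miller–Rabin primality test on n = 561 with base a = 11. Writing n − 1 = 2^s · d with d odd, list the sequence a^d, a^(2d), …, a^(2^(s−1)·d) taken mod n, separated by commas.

209, 484, 319, 220

n − 1 = 560 = 2^4 · 35, so s = 4 and d = 35.
x_0 = 11^35 mod 561 = 209.
x_1 = 209^2 mod 561 = 484.
x_2 = 484^2 mod 561 = 319.
x_3 = 319^2 mod 561 = 220.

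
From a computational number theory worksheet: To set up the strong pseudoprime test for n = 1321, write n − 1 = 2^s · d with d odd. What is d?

Halving: 1320 → 660 → 330 → 165; 165 is odd.
So 1320 = 2^3 · 165.

165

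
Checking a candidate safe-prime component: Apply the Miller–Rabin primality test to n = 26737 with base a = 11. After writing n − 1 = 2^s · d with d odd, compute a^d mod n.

14920

n − 1 = 26736 = 2^4 · 1671, so s = 4 and d = 1671.
11^1671 mod 26737 = 14920.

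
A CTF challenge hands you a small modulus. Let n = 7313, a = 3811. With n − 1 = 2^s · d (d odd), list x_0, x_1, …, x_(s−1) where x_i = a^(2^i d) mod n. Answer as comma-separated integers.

103, 3296, 3811, 103

n − 1 = 7312 = 2^4 · 457, so s = 4 and d = 457.
x_0 = 3811^457 mod 7313 = 103.
x_1 = 103^2 mod 7313 = 3296.
x_2 = 3296^2 mod 7313 = 3811.
x_3 = 3811^2 mod 7313 = 103.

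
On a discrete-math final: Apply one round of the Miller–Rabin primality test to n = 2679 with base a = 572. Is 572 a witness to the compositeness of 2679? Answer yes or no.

n − 1 = 2678 = 2^1 · 1339, so s = 1 and d = 1339.
Repeated squaring mod 2679: 572^1 ≡ 572, 572^2 ≡ 346, 572^4 ≡ 1840, 572^8 ≡ 2023, 572^16 ≡ 1696, 572^32 ≡ 1849, 572^64 ≡ 397, 572^128 ≡ 2227, 572^256 ≡ 700, 572^512 ≡ 2422, 572^1024 ≡ 1753.
1339 = 1024 + 256 + 32 + 16 + 8 + 2 + 1, so 572^1339 ≡ 1753·700·1849·1696·2023·346·572 ≡ 1325 (mod 2679).
x_0 = 572^1339 mod 2679 = 1325.
x_0 ∉ {1, 2678} and s = 1, so 572 is a Miller–Rabin witness and 2679 is composite.

yes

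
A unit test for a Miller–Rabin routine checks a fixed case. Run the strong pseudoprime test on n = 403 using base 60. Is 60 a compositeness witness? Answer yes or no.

n − 1 = 402 = 2^1 · 201, so s = 1 and d = 201.
x_0 = 60^201 mod 403 = 60.
x_0 ∉ {1, 402} and s = 1, so 60 is a Miller–Rabin witness and 403 is composite.

yes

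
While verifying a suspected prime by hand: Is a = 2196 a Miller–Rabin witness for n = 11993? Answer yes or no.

n − 1 = 11992 = 2^3 · 1499, so s = 3 and d = 1499.
x_0 = 2196^1499 mod 11993 = 4263.
x_0 is neither 1 nor 11992, so continue squaring.
x_1 = 4263^2 mod 11993 = 3774.
x_2 = 3774^2 mod 11993 = 7385.
Reached i = s−1 = 2 without hitting −1: 2196 is a Miller–Rabin witness and 11993 is composite.

yes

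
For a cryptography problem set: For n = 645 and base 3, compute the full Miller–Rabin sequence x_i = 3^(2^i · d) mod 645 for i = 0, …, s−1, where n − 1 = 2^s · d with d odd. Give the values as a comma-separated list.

93, 264

n − 1 = 644 = 2^2 · 161, so s = 2 and d = 161.
x_0 = 3^161 mod 645 = 93.
x_1 = 93^2 mod 645 = 264.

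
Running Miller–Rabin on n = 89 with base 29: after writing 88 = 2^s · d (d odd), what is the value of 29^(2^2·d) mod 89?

n − 1 = 88 = 2^3 · 11, so s = 3 and d = 11.
Repeated squaring mod 89: 29^1 ≡ 29, 29^2 ≡ 40, 29^4 ≡ 87, 29^8 ≡ 4.
11 = 8 + 2 + 1, so 29^11 ≡ 4·40·29 ≡ 12 (mod 89).
x_0 = 12.
x_1 = 12^2 mod 89 = 55.
x_2 = 55^2 mod 89 = 88.

88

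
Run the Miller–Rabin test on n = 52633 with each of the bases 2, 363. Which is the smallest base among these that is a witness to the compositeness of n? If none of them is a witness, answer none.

n − 1 = 52632 = 2^3 · 6579, so s = 3 and d = 6579.
Base 2: x_0 = 2^6579 mod 52633 = 1. x_0 = 1, so 2 is not a witness.
Base 363: x_0 = 363^6579 mod 52633 = 52632. x_0 = 52632 ≡ −1, so 363 is not a witness.
No listed base is a witness for 52633.

none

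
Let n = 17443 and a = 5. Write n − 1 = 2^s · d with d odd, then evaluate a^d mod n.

n − 1 = 17442 = 2^1 · 8721, so s = 1 and d = 8721.
Repeated squaring mod 17443: 5^1 ≡ 5, 5^2 ≡ 25, 5^4 ≡ 625, 5^8 ≡ 6879, 5^16 ≡ 15225, 5^32 ≡ 598, 5^64 ≡ 8744, 5^128 ≡ 4867, 5^256 ≡ 95, 5^512 ≡ 9025, 5^1024 ≡ 9258, 5^2048 ≡ 13105, 5^4096 ≡ 14690, 5^8192 ≡ 8747.
8721 = 8192 + 512 + 16 + 1, so 5^8721 ≡ 8747·9025·15225·5 ≡ 17442 (mod 17443).

17442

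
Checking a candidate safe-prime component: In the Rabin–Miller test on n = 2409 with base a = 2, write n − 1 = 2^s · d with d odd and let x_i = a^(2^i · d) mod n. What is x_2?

1369

n − 1 = 2408 = 2^3 · 301, so s = 3 and d = 301.
x_0 = 2^301 mod 2409 = 2279.
x_1 = 2279^2 mod 2409 = 37.
x_2 = 37^2 mod 2409 = 1369.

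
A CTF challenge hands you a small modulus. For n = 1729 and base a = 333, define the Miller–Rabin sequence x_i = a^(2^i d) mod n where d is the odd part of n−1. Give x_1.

n − 1 = 1728 = 2^6 · 27, so s = 6 and d = 27.
Repeated squaring mod 1729: 333^1 ≡ 333, 333^2 ≡ 233, 333^4 ≡ 690, 333^8 ≡ 625, 333^16 ≡ 1600.
27 = 16 + 8 + 2 + 1, so 333^27 ≡ 1600·625·233·333 ≡ 512 (mod 1729).
x_0 = 512.
x_1 = 512^2 mod 1729 = 1065.

1065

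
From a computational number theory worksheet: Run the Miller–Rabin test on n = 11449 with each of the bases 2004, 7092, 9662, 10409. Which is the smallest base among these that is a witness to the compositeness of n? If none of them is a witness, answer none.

7092

n − 1 = 11448 = 2^3 · 1431, so s = 3 and d = 1431.
Base 2004: x_0 = 2004^1431 mod 11449 = 11448. x_0 = 11448 ≡ −1, so 2004 is not a witness.
Base 7092: x_0 = 7092^1431 mod 11449 = 4174. x_0 is neither 1 nor 11448, so continue squaring. x_1 = 4174^2 mod 11449 = 8347. x_2 = 8347^2 mod 11449 = 5244. Reached i = s−1 = 2 without hitting −1: 7092 is a Miller–Rabin witness and 11449 is composite.
Base 9662: x_0 = 9662^1431 mod 11449 = 8559. x_0 is neither 1 nor 11448, so continue squaring. x_1 = 8559^2 mod 11449 = 5779. x_2 = 5779^2 mod 11449 = 108. Reached i = s−1 = 2 without hitting −1: 9662 is a Miller–Rabin witness and 11449 is composite.
Base 10409: x_0 = 10409^1431 mod 11449 = 964. x_0 is neither 1 nor 11448, so continue squaring. x_1 = 964^2 mod 11449 = 1927. x_2 = 1927^2 mod 11449 = 3853. Reached i = s−1 = 2 without hitting −1: 10409 is a Miller–Rabin witness and 11449 is composite.
The smallest witness among the given bases is 7092.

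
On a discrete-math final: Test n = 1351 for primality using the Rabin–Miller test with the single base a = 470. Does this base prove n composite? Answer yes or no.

n − 1 = 1350 = 2^1 · 675, so s = 1 and d = 675.
x_0 = 470^675 mod 1351 = 1.
x_0 = 1, so 470 is not a witness.

no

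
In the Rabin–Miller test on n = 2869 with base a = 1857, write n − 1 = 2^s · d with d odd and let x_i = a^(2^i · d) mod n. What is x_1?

429

n − 1 = 2868 = 2^2 · 717, so s = 2 and d = 717.
Repeated squaring mod 2869: 1857^1 ≡ 1857, 1857^2 ≡ 2780, 1857^4 ≡ 2183, 1857^8 ≡ 80, 1857^16 ≡ 662, 1857^32 ≡ 2156, 1857^64 ≡ 556, 1857^128 ≡ 2153, 1857^256 ≡ 1974, 1857^512 ≡ 574.
717 = 512 + 128 + 64 + 8 + 4 + 1, so 1857^717 ≡ 574·2153·556·80·2183·1857 ≡ 544 (mod 2869).
x_0 = 544.
x_1 = 544^2 mod 2869 = 429.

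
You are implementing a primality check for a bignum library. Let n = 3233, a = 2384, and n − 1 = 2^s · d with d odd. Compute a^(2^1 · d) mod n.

n − 1 = 3232 = 2^5 · 101, so s = 5 and d = 101.
x_0 = 2384^101 mod 3233 = 370.
x_1 = 370^2 mod 3233 = 1114.

1114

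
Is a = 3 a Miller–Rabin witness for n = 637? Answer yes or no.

yes

n − 1 = 636 = 2^2 · 159, so s = 2 and d = 159.
x_0 = 3^159 mod 637 = 209.
x_0 is neither 1 nor 636, so continue squaring.
x_1 = 209^2 mod 637 = 365.
Reached i = s−1 = 1 without hitting −1: 3 is a Miller–Rabin witness and 637 is composite.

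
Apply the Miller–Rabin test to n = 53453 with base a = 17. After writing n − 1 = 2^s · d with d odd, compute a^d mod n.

n − 1 = 53452 = 2^2 · 13363, so s = 2 and d = 13363.
By repeated squaring, 17^13363 ≡ 49285 (mod 53453).

49285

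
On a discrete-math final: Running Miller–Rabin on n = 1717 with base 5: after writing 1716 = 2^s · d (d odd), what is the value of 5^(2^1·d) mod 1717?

n − 1 = 1716 = 2^2 · 429, so s = 2 and d = 429.
By repeated squaring, 5^429 ≡ 1635 (mod 1717).
x_0 = 1635.
x_1 = 1635^2 mod 1717 = 1573.

1573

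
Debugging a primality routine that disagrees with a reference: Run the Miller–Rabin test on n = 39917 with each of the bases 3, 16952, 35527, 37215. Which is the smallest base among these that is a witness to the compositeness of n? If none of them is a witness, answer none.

n − 1 = 39916 = 2^2 · 9979, so s = 2 and d = 9979.
Base 3: x_0 = 3^9979 mod 39917 = 24997. x_0 is neither 1 nor 39916, so continue squaring. x_1 = 24997^2 mod 39917 = 29208. Reached i = s−1 = 1 without hitting −1: 3 is a Miller–Rabin witness and 39917 is composite.
Base 16952: x_0 = 16952^9979 mod 39917 = 19388. x_0 is neither 1 nor 39916, so continue squaring. x_1 = 19388^2 mod 39917 = 36072. Reached i = s−1 = 1 without hitting −1: 16952 is a Miller–Rabin witness and 39917 is composite.
Base 35527: x_0 = 35527^9979 mod 39917 = 9686. x_0 is neither 1 nor 39916, so continue squaring. x_1 = 9686^2 mod 39917 = 13646. Reached i = s−1 = 1 without hitting −1: 35527 is a Miller–Rabin witness and 39917 is composite.
Base 37215: x_0 = 37215^9979 mod 39917 = 26157. x_0 is neither 1 nor 39916, so continue squaring. x_1 = 26157^2 mod 39917 = 11269. Reached i = s−1 = 1 without hitting −1: 37215 is a Miller–Rabin witness and 39917 is composite.
The smallest witness among the given bases is 3.

3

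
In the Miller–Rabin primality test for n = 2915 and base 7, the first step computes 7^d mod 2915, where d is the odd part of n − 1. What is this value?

n − 1 = 2914 = 2^1 · 1457, so s = 1 and d = 1457.
Repeated squaring mod 2915: 7^1 ≡ 7, 7^2 ≡ 49, 7^4 ≡ 2401, 7^8 ≡ 1846, 7^16 ≡ 81, 7^32 ≡ 731, 7^64 ≡ 916, 7^128 ≡ 2451, 7^256 ≡ 2501, 7^512 ≡ 2326, 7^1024 ≡ 36.
1457 = 1024 + 256 + 128 + 32 + 16 + 1, so 7^1457 ≡ 36·2501·2451·731·81·7 ≡ 2657 (mod 2915).

2657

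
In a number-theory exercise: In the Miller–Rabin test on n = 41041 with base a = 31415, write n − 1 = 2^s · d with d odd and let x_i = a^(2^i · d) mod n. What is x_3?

1

n − 1 = 41040 = 2^4 · 2565, so s = 4 and d = 2565.
x_0 = 31415^2565 mod 41041 = 9316.
x_1 = 9316^2 mod 41041 = 27182.
x_2 = 27182^2 mod 41041 = 1.
x_3 = 1^2 mod 41041 = 1.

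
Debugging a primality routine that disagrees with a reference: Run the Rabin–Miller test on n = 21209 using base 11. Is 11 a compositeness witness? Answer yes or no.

yes

n − 1 = 21208 = 2^3 · 2651, so s = 3 and d = 2651.
x_0 = 11^2651 mod 21209 = 19319.
x_0 is neither 1 nor 21208, so continue squaring.
x_1 = 19319^2 mod 21209 = 8988.
x_2 = 8988^2 mod 21209 = 20272.
Reached i = s−1 = 2 without hitting −1: 11 is a Miller–Rabin witness and 21209 is composite.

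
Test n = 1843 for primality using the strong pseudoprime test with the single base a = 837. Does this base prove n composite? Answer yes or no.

n − 1 = 1842 = 2^1 · 921, so s = 1 and d = 921.
Repeated squaring mod 1843: 837^1 ≡ 837, 837^2 ≡ 229, 837^4 ≡ 837, 837^8 ≡ 229, 837^16 ≡ 837, 837^32 ≡ 229, 837^64 ≡ 837, 837^128 ≡ 229, 837^256 ≡ 837, 837^512 ≡ 229.
921 = 512 + 256 + 128 + 16 + 8 + 1, so 837^921 ≡ 229·837·229·837·229·837 ≡ 1 (mod 1843).
x_0 = 837^921 mod 1843 = 1.
x_0 = 1, so 837 is not a witness.

no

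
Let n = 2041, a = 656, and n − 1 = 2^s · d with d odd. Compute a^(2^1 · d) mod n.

n − 1 = 2040 = 2^3 · 255, so s = 3 and d = 255.
x_0 = 656^255 mod 2041 = 1542.
x_1 = 1542^2 mod 2041 = 2040.

2040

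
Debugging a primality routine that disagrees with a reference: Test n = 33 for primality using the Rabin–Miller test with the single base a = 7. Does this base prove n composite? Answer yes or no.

n − 1 = 32 = 2^5 · 1, so s = 5 and d = 1.
x_0 = 7^1 mod 33 = 7.
x_0 is neither 1 nor 32, so continue squaring.
x_1 = 7^2 mod 33 = 16.
x_2 = 16^2 mod 33 = 25.
x_3 = 25^2 mod 33 = 31.
x_4 = 31^2 mod 33 = 4.
Reached i = s−1 = 4 without hitting −1: 7 is a Miller–Rabin witness and 33 is composite.

yes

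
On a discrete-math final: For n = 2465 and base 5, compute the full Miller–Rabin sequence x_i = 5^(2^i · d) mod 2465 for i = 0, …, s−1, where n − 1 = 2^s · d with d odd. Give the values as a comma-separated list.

2145, 1335, 30, 900, 1480

n − 1 = 2464 = 2^5 · 77, so s = 5 and d = 77.
x_0 = 5^77 mod 2465 = 2145.
x_1 = 2145^2 mod 2465 = 1335.
x_2 = 1335^2 mod 2465 = 30.
x_3 = 30^2 mod 2465 = 900.
x_4 = 900^2 mod 2465 = 1480.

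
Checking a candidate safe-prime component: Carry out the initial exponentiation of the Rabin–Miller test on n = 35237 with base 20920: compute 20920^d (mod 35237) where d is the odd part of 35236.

n − 1 = 35236 = 2^2 · 8809, so s = 2 and d = 8809.
Repeated squaring mod 35237: 20920^1 ≡ 20920, 20920^2 ≡ 2860, 20920^4 ≡ 4616, 20920^8 ≡ 24308, 20920^16 ≡ 24848, 20920^32 ≡ 390, 20920^64 ≡ 11152, 20920^128 ≡ 15731, 20920^256 ≡ 30147, 20920^512 ≡ 8905, 20920^1024 ≡ 15775, 20920^2048 ≡ 6931, 20920^4096 ≡ 10730, 20920^8192 ≡ 13621.
8809 = 8192 + 512 + 64 + 32 + 8 + 1, so 20920^8809 ≡ 13621·8905·11152·390·24308·20920 ≡ 4886 (mod 35237).

4886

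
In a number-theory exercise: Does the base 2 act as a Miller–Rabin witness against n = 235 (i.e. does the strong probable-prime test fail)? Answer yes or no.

n − 1 = 234 = 2^1 · 117, so s = 1 and d = 117.
Repeated squaring mod 235: 2^1 ≡ 2, 2^2 ≡ 4, 2^4 ≡ 16, 2^8 ≡ 21, 2^16 ≡ 206, 2^32 ≡ 136, 2^64 ≡ 166.
117 = 64 + 32 + 16 + 4 + 1, so 2^117 ≡ 166·136·206·16·2 ≡ 192 (mod 235).
x_0 = 2^117 mod 235 = 192.
x_0 ∉ {1, 234} and s = 1, so 2 is a Miller–Rabin witness and 235 is composite.

yes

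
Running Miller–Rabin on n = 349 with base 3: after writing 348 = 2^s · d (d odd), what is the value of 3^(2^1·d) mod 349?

n − 1 = 348 = 2^2 · 87, so s = 2 and d = 87.
By repeated squaring, 3^87 ≡ 348 (mod 349).
x_0 = 348.
x_1 = 348^2 mod 349 = 1.

1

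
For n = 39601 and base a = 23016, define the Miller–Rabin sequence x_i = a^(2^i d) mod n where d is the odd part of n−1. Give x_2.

9752

n − 1 = 39600 = 2^4 · 2475, so s = 4 and d = 2475.
x_0 = 23016^2475 mod 39601 = 12339.
x_1 = 12339^2 mod 39601 = 24677.
x_2 = 24677^2 mod 39601 = 9752.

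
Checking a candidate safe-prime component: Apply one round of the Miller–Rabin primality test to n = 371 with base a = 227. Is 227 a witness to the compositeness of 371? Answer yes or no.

yes

n − 1 = 370 = 2^1 · 185, so s = 1 and d = 185.
x_0 = 227^185 mod 371 = 89.
x_0 ∉ {1, 370} and s = 1, so 227 is a Miller–Rabin witness and 371 is composite.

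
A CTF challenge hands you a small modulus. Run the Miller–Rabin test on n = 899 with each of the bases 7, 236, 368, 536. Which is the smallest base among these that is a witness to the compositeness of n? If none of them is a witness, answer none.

n − 1 = 898 = 2^1 · 449, so s = 1 and d = 449.
Base 7: x_0 = 7^449 mod 899 = 877. x_0 ∉ {1, 898} and s = 1, so 7 is a Miller–Rabin witness and 899 is composite.
Base 236: x_0 = 236^449 mod 899 = 700. x_0 ∉ {1, 898} and s = 1, so 236 is a Miller–Rabin witness and 899 is composite.
Base 368: x_0 = 368^449 mod 899 = 426. x_0 ∉ {1, 898} and s = 1, so 368 is a Miller–Rabin witness and 899 is composite.
Base 536: x_0 = 536^449 mod 899 = 565. x_0 ∉ {1, 898} and s = 1, so 536 is a Miller–Rabin witness and 899 is composite.
The smallest witness among the given bases is 7.

7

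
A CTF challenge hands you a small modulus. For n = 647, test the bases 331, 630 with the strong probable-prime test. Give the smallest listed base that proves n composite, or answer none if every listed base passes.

none

n − 1 = 646 = 2^1 · 323, so s = 1 and d = 323.
Base 331: x_0 = 331^323 mod 647 = 646. x_0 = 646 ≡ −1, so 331 is not a witness.
Base 630: x_0 = 630^323 mod 647 = 646. x_0 = 646 ≡ −1, so 630 is not a witness.
No listed base is a witness for 647.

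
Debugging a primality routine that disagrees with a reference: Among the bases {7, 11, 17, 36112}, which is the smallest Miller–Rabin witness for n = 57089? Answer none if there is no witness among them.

none

n − 1 = 57088 = 2^8 · 223, so s = 8 and d = 223.
Base 7: x_0 = 7^223 mod 57089 = 30255. x_0 is neither 1 nor 57088, so continue squaring. x_1 = 30255^2 mod 57089 = 57088. x_1 ≡ −1, so 7 is not a witness.
Base 11: x_0 = 11^223 mod 57089 = 1148. x_0 is neither 1 nor 57088, so continue squaring. x_1 = 1148^2 mod 57089 = 4857. x_2 = 4857^2 mod 57089 = 12692. x_3 = 12692^2 mod 57089 = 38795. x_4 = 38795^2 mod 57089 = 14718. x_5 = 14718^2 mod 57089 = 23858. x_6 = 23858^2 mod 57089 = 26834. x_7 = 26834^2 mod 57089 = 57088. x_7 ≡ −1, so 11 is not a witness.
Base 17: x_0 = 17^223 mod 57089 = 37762. x_0 is neither 1 nor 57088, so continue squaring. x_1 = 37762^2 mod 57089 = 56691. x_2 = 56691^2 mod 57089 = 44226. x_3 = 44226^2 mod 57089 = 12847. x_4 = 12847^2 mod 57089 = 1110. x_5 = 1110^2 mod 57089 = 33231. x_6 = 33231^2 mod 57089 = 26834. x_7 = 26834^2 mod 57089 = 57088. x_7 ≡ −1, so 17 is not a witness.
Base 36112: x_0 = 36112^223 mod 57089 = 32079. x_0 is neither 1 nor 57088, so continue squaring. x_1 = 32079^2 mod 57089 = 33016. x_2 = 33016^2 mod 57089 = 55979. x_3 = 55979^2 mod 57089 = 33231. x_4 = 33231^2 mod 57089 = 26834. x_5 = 26834^2 mod 57089 = 57088. x_5 ≡ −1, so 36112 is not a witness.
No listed base is a witness for 57089.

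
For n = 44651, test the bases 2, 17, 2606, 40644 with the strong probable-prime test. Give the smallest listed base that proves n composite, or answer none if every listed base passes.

none

n − 1 = 44650 = 2^1 · 22325, so s = 1 and d = 22325.
Base 2: x_0 = 2^22325 mod 44651 = 44650. x_0 = 44650 ≡ −1, so 2 is not a witness.
Base 17: x_0 = 17^22325 mod 44651 = 1. x_0 = 1, so 17 is not a witness.
Base 2606: x_0 = 2606^22325 mod 44651 = 1. x_0 = 1, so 2606 is not a witness.
Base 40644: x_0 = 40644^22325 mod 44651 = 44650. x_0 = 44650 ≡ −1, so 40644 is not a witness.
No listed base is a witness for 44651.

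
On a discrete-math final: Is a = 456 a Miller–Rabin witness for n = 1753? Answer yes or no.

no

n − 1 = 1752 = 2^3 · 219, so s = 3 and d = 219.
Repeated squaring mod 1753: 456^1 ≡ 456, 456^2 ≡ 1082, 456^4 ≡ 1473, 456^8 ≡ 1268, 456^16 ≡ 323, 456^32 ≡ 902, 456^64 ≡ 212, 456^128 ≡ 1119.
219 = 128 + 64 + 16 + 8 + 2 + 1, so 456^219 ≡ 1119·212·323·1268·1082·456 ≡ 1752 (mod 1753).
x_0 = 456^219 mod 1753 = 1752.
x_0 = 1752 ≡ −1, so 456 is not a witness.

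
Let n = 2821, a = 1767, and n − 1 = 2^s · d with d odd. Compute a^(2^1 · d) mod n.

1457

n − 1 = 2820 = 2^2 · 705, so s = 2 and d = 705.
x_0 = 1767^705 mod 2821 = 1364.
x_1 = 1364^2 mod 2821 = 1457.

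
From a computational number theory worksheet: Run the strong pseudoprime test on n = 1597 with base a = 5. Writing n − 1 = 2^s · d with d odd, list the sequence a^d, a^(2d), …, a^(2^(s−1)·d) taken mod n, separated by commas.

n − 1 = 1596 = 2^2 · 399, so s = 2 and d = 399.
x_0 = 5^399 mod 1597 = 987.
x_1 = 987^2 mod 1597 = 1596.

987, 1596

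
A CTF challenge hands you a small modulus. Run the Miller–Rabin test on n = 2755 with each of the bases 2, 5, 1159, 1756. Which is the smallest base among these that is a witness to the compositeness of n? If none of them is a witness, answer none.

n − 1 = 2754 = 2^1 · 1377, so s = 1 and d = 1377.
Base 2: x_0 = 2^1377 mod 2755 = 322. x_0 ∉ {1, 2754} and s = 1, so 2 is a Miller–Rabin witness and 2755 is composite.
Base 5: x_0 = 5^1377 mod 2755 = 2110. x_0 ∉ {1, 2754} and s = 1, so 5 is a Miller–Rabin witness and 2755 is composite.
Base 1159: x_0 = 1159^1377 mod 2755 = 1159. x_0 ∉ {1, 2754} and s = 1, so 1159 is a Miller–Rabin witness and 2755 is composite.
Base 1756: x_0 = 1756^1377 mod 2755 = 1386. x_0 ∉ {1, 2754} and s = 1, so 1756 is a Miller–Rabin witness and 2755 is composite.
The smallest witness among the given bases is 2.

2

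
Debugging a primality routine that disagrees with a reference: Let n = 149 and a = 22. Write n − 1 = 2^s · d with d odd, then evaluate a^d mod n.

148

n − 1 = 148 = 2^2 · 37, so s = 2 and d = 37.
22^37 mod 149 = 148.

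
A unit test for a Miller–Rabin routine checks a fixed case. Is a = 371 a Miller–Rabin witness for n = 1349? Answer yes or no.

n − 1 = 1348 = 2^2 · 337, so s = 2 and d = 337.
x_0 = 371^337 mod 1349 = 1077.
x_0 is neither 1 nor 1348, so continue squaring.
x_1 = 1077^2 mod 1349 = 1138.
Reached i = s−1 = 1 without hitting −1: 371 is a Miller–Rabin witness and 1349 is composite.

yes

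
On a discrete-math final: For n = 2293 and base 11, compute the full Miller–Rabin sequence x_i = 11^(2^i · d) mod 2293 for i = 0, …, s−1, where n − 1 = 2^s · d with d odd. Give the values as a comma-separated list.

n − 1 = 2292 = 2^2 · 573, so s = 2 and d = 573.
x_0 = 11^573 mod 2293 = 1.
x_1 = 1^2 mod 2293 = 1.

1, 1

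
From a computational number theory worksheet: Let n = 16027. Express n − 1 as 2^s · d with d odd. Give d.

Halving: 16026 → 8013; 8013 is odd.
So 16026 = 2^1 · 8013.

8013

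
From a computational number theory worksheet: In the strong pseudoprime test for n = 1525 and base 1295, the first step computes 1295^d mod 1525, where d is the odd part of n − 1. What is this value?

975

n − 1 = 1524 = 2^2 · 381, so s = 2 and d = 381.
1295^381 mod 1525 = 975.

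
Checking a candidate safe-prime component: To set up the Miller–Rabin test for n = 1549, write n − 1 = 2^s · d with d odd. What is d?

Halving: 1548 → 774 → 387; 387 is odd.
So 1548 = 2^2 · 387.

387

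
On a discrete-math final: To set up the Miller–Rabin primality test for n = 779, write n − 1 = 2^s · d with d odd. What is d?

Halving: 778 → 389; 389 is odd.
So 778 = 2^1 · 389.

389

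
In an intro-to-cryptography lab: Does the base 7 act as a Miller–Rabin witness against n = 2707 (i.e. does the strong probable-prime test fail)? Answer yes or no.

no

n − 1 = 2706 = 2^1 · 1353, so s = 1 and d = 1353.
x_0 = 7^1353 mod 2707 = 1.
x_0 = 1, so 7 is not a witness.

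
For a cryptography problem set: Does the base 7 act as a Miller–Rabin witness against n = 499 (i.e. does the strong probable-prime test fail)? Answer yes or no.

no

n − 1 = 498 = 2^1 · 249, so s = 1 and d = 249.
x_0 = 7^249 mod 499 = 498.
x_0 = 498 ≡ −1, so 7 is not a witness.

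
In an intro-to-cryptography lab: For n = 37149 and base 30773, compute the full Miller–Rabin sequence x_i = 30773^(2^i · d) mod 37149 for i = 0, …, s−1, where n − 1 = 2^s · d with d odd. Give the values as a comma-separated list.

25355, 12580

n − 1 = 37148 = 2^2 · 9287, so s = 2 and d = 9287.
x_0 = 30773^9287 mod 37149 = 25355.
x_1 = 25355^2 mod 37149 = 12580.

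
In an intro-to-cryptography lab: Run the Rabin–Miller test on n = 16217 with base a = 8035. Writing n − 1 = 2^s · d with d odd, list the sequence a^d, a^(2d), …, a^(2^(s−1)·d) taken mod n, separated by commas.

n − 1 = 16216 = 2^3 · 2027, so s = 3 and d = 2027.
x_0 = 8035^2027 mod 16217 = 13431.
x_1 = 13431^2 mod 16217 = 10070.
x_2 = 10070^2 mod 16217 = 16216.

13431, 10070, 16216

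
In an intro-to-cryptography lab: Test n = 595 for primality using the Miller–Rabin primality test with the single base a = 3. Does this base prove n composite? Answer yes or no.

yes

n − 1 = 594 = 2^1 · 297, so s = 1 and d = 297.
x_0 = 3^297 mod 595 = 48.
x_0 ∉ {1, 594} and s = 1, so 3 is a Miller–Rabin witness and 595 is composite.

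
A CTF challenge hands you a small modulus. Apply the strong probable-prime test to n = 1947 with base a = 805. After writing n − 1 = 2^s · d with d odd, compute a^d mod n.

n − 1 = 1946 = 2^1 · 973, so s = 1 and d = 973.
Repeated squaring mod 1947: 805^1 ≡ 805, 805^2 ≡ 1621, 805^4 ≡ 1138, 805^8 ≡ 289, 805^16 ≡ 1747, 805^32 ≡ 1060, 805^64 ≡ 181, 805^128 ≡ 1609, 805^256 ≡ 1318, 805^512 ≡ 400.
973 = 512 + 256 + 128 + 64 + 8 + 4 + 1, so 805^973 ≡ 400·1318·1609·181·289·1138·805 ≡ 613 (mod 1947).

613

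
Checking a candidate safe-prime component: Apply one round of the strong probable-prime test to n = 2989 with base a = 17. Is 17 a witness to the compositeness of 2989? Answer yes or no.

yes

n − 1 = 2988 = 2^2 · 747, so s = 2 and d = 747.
Repeated squaring mod 2989: 17^1 ≡ 17, 17^2 ≡ 289, 17^4 ≡ 2818, 17^8 ≡ 2340, 17^16 ≡ 2741, 17^32 ≡ 1724, 17^64 ≡ 1110, 17^128 ≡ 632, 17^256 ≡ 1887, 17^512 ≡ 870.
747 = 512 + 128 + 64 + 32 + 8 + 2 + 1, so 17^747 ≡ 870·632·1110·1724·2340·289·17 ≡ 1427 (mod 2989).
x_0 = 17^747 mod 2989 = 1427.
x_0 is neither 1 nor 2988, so continue squaring.
x_1 = 1427^2 mod 2989 = 820.
Reached i = s−1 = 1 without hitting −1: 17 is a Miller–Rabin witness and 2989 is composite.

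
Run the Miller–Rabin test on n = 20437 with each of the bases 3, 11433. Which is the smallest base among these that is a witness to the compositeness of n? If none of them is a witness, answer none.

3

n − 1 = 20436 = 2^2 · 5109, so s = 2 and d = 5109.
Base 3: x_0 = 3^5109 mod 20437 = 16404. x_0 is neither 1 nor 20436, so continue squaring. x_1 = 16404^2 mod 20437 = 17674. Reached i = s−1 = 1 without hitting −1: 3 is a Miller–Rabin witness and 20437 is composite.
Base 11433: x_0 = 11433^5109 mod 20437 = 16760. x_0 is neither 1 nor 20436, so continue squaring. x_1 = 16760^2 mod 20437 = 11472. Reached i = s−1 = 1 without hitting −1: 11433 is a Miller–Rabin witness and 20437 is composite.
The smallest witness among the given bases is 3.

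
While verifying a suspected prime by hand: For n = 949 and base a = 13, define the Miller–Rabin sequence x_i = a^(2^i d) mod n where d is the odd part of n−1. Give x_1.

754

n − 1 = 948 = 2^2 · 237, so s = 2 and d = 237.
x_0 = 13^237 mod 949 = 468.
x_1 = 468^2 mod 949 = 754.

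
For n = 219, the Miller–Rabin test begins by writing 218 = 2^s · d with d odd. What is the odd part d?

109

Halving: 218 → 109; 109 is odd.
So 218 = 2^1 · 109.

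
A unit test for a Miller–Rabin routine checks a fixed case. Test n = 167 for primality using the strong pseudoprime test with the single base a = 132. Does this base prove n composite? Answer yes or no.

no

n − 1 = 166 = 2^1 · 83, so s = 1 and d = 83.
Repeated squaring mod 167: 132^1 ≡ 132, 132^2 ≡ 56, 132^4 ≡ 130, 132^8 ≡ 33, 132^16 ≡ 87, 132^32 ≡ 54, 132^64 ≡ 77.
83 = 64 + 16 + 2 + 1, so 132^83 ≡ 77·87·56·132 ≡ 1 (mod 167).
x_0 = 132^83 mod 167 = 1.
x_0 = 1, so 132 is not a witness.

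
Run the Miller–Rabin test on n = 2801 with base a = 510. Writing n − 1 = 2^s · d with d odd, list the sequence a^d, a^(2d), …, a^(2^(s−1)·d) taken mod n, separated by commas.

n − 1 = 2800 = 2^4 · 175, so s = 4 and d = 175.
x_0 = 510^175 mod 2801 = 2182.
x_1 = 2182^2 mod 2801 = 2225.
x_2 = 2225^2 mod 2801 = 1258.
x_3 = 1258^2 mod 2801 = 2800.

2182, 2225, 1258, 2800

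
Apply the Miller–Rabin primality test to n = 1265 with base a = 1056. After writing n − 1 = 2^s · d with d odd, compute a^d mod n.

341

n − 1 = 1264 = 2^4 · 79, so s = 4 and d = 79.
1056^79 mod 1265 = 341.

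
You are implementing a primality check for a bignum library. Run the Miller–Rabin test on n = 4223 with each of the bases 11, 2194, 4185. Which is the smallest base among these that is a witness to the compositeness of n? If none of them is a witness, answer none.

11

n − 1 = 4222 = 2^1 · 2111, so s = 1 and d = 2111.
Base 11: x_0 = 11^2111 mod 4223 = 147. x_0 ∉ {1, 4222} and s = 1, so 11 is a Miller–Rabin witness and 4223 is composite.
Base 2194: x_0 = 2194^2111 mod 4223 = 3423. x_0 ∉ {1, 4222} and s = 1, so 2194 is a Miller–Rabin witness and 4223 is composite.
Base 4185: x_0 = 4185^2111 mod 4223 = 1654. x_0 ∉ {1, 4222} and s = 1, so 4185 is a Miller–Rabin witness and 4223 is composite.
The smallest witness among the given bases is 11.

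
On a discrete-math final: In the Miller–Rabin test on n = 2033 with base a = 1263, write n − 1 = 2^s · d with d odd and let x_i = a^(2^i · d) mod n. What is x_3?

1024

n − 1 = 2032 = 2^4 · 127, so s = 4 and d = 127.
Repeated squaring mod 2033: 1263^1 ≡ 1263, 1263^2 ≡ 1297, 1263^4 ≡ 918, 1263^8 ≡ 1062, 1263^16 ≡ 1562, 1263^32 ≡ 244, 1263^64 ≡ 579.
127 = 64 + 32 + 16 + 8 + 4 + 2 + 1, so 1263^127 ≡ 579·244·1562·1062·918·1297·1263 ≡ 560 (mod 2033).
x_0 = 560.
x_1 = 560^2 mod 2033 = 518.
x_2 = 518^2 mod 2033 = 2001.
x_3 = 2001^2 mod 2033 = 1024.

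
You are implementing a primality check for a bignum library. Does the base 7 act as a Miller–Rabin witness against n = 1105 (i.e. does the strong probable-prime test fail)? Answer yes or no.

yes

n − 1 = 1104 = 2^4 · 69, so s = 4 and d = 69.
x_0 = 7^69 mod 1105 = 827.
x_0 is neither 1 nor 1104, so continue squaring.
x_1 = 827^2 mod 1105 = 1039.
x_2 = 1039^2 mod 1105 = 1041.
x_3 = 1041^2 mod 1105 = 781.
Reached i = s−1 = 3 without hitting −1: 7 is a Miller–Rabin witness and 1105 is composite.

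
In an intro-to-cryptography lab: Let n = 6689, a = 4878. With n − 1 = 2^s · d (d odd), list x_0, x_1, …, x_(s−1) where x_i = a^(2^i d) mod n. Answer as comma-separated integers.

2759, 6688, 1, 1, 1

n − 1 = 6688 = 2^5 · 209, so s = 5 and d = 209.
x_0 = 4878^209 mod 6689 = 2759.
x_1 = 2759^2 mod 6689 = 6688.
x_2 = 6688^2 mod 6689 = 1.
x_3 = 1^2 mod 6689 = 1.
x_4 = 1^2 mod 6689 = 1.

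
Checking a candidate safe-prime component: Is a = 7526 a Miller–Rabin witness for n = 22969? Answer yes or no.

n − 1 = 22968 = 2^3 · 2871, so s = 3 and d = 2871.
x_0 = 7526^2871 mod 22969 = 9643.
x_0 is neither 1 nor 22968, so continue squaring.
x_1 = 9643^2 mod 22969 = 8937.
x_2 = 8937^2 mod 22969 = 6756.
Reached i = s−1 = 2 without hitting −1: 7526 is a Miller–Rabin witness and 22969 is composite.

yes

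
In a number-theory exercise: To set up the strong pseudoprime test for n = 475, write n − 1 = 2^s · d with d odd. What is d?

Halving: 474 → 237; 237 is odd.
So 474 = 2^1 · 237.

237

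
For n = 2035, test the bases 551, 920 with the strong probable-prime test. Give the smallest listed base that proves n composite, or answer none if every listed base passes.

920

n − 1 = 2034 = 2^1 · 1017, so s = 1 and d = 1017.
Base 551: x_0 = 551^1017 mod 2035 = 1. x_0 = 1, so 551 is not a witness.
Base 920: x_0 = 920^1017 mod 2035 = 105. x_0 ∉ {1, 2034} and s = 1, so 920 is a Miller–Rabin witness and 2035 is composite.
The smallest witness among the given bases is 920.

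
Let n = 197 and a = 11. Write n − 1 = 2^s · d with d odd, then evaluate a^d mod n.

183

n − 1 = 196 = 2^2 · 49, so s = 2 and d = 49.
Repeated squaring mod 197: 11^1 ≡ 11, 11^2 ≡ 121, 11^4 ≡ 63, 11^8 ≡ 29, 11^16 ≡ 53, 11^32 ≡ 51.
49 = 32 + 16 + 1, so 11^49 ≡ 51·53·11 ≡ 183 (mod 197).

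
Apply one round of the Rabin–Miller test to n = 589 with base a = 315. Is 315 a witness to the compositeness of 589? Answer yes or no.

no

n − 1 = 588 = 2^2 · 147, so s = 2 and d = 147.
x_0 = 315^147 mod 589 = 1.
x_0 = 1, so 315 is not a witness.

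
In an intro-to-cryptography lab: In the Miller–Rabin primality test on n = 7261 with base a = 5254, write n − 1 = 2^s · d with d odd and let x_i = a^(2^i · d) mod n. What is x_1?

n − 1 = 7260 = 2^2 · 1815, so s = 2 and d = 1815.
x_0 = 5254^1815 mod 7261 = 4355.
x_1 = 4355^2 mod 7261 = 293.

293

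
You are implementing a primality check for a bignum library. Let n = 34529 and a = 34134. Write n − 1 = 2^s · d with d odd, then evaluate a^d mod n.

n − 1 = 34528 = 2^5 · 1079, so s = 5 and d = 1079.
Repeated squaring mod 34529: 34134^1 ≡ 34134, 34134^2 ≡ 17909, 34134^4 ≡ 26929, 34134^8 ≡ 27512, 34134^16 ≡ 34464, 34134^32 ≡ 4225, 34134^64 ≡ 33661, 34134^128 ≡ 28315, 34134^256 ≡ 10374, 34134^512 ≡ 27512, 34134^1024 ≡ 34464.
1079 = 1024 + 32 + 16 + 4 + 2 + 1, so 34134^1079 ≡ 34464·4225·34464·26929·17909·34134 ≡ 30823 (mod 34529).

30823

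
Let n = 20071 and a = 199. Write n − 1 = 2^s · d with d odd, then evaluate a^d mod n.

1

n − 1 = 20070 = 2^1 · 10035, so s = 1 and d = 10035.
199^10035 mod 20071 = 1.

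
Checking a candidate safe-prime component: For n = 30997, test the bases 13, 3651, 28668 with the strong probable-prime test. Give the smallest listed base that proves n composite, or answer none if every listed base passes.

13

n − 1 = 30996 = 2^2 · 7749, so s = 2 and d = 7749.
Base 13: x_0 = 13^7749 mod 30997 = 23965. x_0 is neither 1 nor 30996, so continue squaring. x_1 = 23965^2 mod 30997 = 8809. Reached i = s−1 = 1 without hitting −1: 13 is a Miller–Rabin witness and 30997 is composite.
Base 3651: x_0 = 3651^7749 mod 30997 = 14928. x_0 is neither 1 nor 30996, so continue squaring. x_1 = 14928^2 mod 30997 = 7751. Reached i = s−1 = 1 without hitting −1: 3651 is a Miller–Rabin witness and 30997 is composite.
Base 28668: x_0 = 28668^7749 mod 30997 = 18844. x_0 is neither 1 nor 30996, so continue squaring. x_1 = 18844^2 mod 30997 = 25701. Reached i = s−1 = 1 without hitting −1: 28668 is a Miller–Rabin witness and 30997 is composite.
The smallest witness among the given bases is 13.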